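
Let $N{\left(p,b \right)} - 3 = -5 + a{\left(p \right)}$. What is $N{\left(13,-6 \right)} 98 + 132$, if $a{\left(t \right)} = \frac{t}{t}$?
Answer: $34$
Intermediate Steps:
$a{\left(t \right)} = 1$
$N{\left(p,b \right)} = -1$ ($N{\left(p,b \right)} = 3 + \left(-5 + 1\right) = 3 - 4 = -1$)
$N{\left(13,-6 \right)} 98 + 132 = \left(-1\right) 98 + 132 = -98 + 132 = 34$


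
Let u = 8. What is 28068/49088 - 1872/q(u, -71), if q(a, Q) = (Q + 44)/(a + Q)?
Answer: -53597079/12272 ≈ -4367.4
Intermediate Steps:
q(a, Q) = (44 + Q)/(Q + a)
28068/49088 - 1872/q(u, -71) = 28068/49088 - 1872*(-71 + 8)/(44 - 71) = 28068*(1/49088) - 1872/(-27/(-63)) = 7017/12272 - 1872/((-1/63*(-27))) = 7017/12272 - 1872/3/7 = 7017/12272 - 1872*7/3 = 7017/12272 - 4368 = -53597079/12272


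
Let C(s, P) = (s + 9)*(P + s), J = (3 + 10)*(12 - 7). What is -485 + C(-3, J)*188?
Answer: 69451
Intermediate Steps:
J = 65 (J = 13*5 = 65)
C(s, P) = (9 + s)*(P + s)
-485 + C(-3, J)*188 = -485 + ((-3)² + 9*65 + 9*(-3) + 65*(-3))*188 = -485 + (9 + 585 - 27 - 195)*188 = -485 + 372*188 = -485 + 69936 = 69451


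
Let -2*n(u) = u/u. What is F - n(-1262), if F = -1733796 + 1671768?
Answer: -124055/2 ≈ -62028.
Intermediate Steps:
n(u) = -½ (n(u) = -u/(2*u) = -½*1 = -½)
F = -62028
F - n(-1262) = -62028 - 1*(-½) = -62028 + ½ = -124055/2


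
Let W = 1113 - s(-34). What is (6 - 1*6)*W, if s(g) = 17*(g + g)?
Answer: 0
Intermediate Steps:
s(g) = 34*g (s(g) = 17*(2*g) = 34*g)
W = 2269 (W = 1113 - 34*(-34) = 1113 - 1*(-1156) = 1113 + 1156 = 2269)
(6 - 1*6)*W = (6 - 1*6)*2269 = (6 - 6)*2269 = 0*2269 = 0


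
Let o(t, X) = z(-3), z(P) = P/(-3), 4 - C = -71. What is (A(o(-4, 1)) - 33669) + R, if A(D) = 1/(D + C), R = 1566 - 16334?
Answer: -3681211/76 ≈ -48437.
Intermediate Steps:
C = 75 (C = 4 - 1*(-71) = 4 + 71 = 75)
R = -14768
z(P) = -P/3 (z(P) = P*(-1/3) = -P/3)
o(t, X) = 1 (o(t, X) = -1/3*(-3) = 1)
A(D) = 1/(75 + D) (A(D) = 1/(D + 75) = 1/(75 + D))
(A(o(-4, 1)) - 33669) + R = (1/(75 + 1) - 33669) - 14768 = (1/76 - 33669) - 14768 = -2558843/76 - 14768 = -3681211/76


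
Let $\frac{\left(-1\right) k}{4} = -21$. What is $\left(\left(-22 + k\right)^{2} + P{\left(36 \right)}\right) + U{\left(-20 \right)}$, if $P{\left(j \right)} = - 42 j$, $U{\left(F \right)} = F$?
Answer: $2312$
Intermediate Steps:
$k = 84$ ($k = \left(-4\right) \left(-21\right) = 84$)
$\left(\left(-22 + k\right)^{2} + P{\left(36 \right)}\right) + U{\left(-20 \right)} = \left(\left(-22 + 84\right)^{2} - 1512\right) - 20 = \left(62^{2} - 1512\right) - 20 = \left(3844 - 1512\right) - 20 = 2332 - 20 = 2312$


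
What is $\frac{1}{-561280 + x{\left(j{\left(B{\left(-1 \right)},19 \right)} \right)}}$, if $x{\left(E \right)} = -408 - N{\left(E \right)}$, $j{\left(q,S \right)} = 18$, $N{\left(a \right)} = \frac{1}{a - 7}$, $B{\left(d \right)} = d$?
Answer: $- \frac{11}{6178569} \approx -1.7803 \cdot 10^{-6}$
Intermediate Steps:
$N{\left(a \right)} = \frac{1}{-7 + a}$
$x{\left(E \right)} = -408 - \frac{1}{-7 + E}$
$\frac{1}{-561280 + x{\left(j{\left(B{\left(-1 \right)},19 \right)} \right)}} = \frac{1}{-561280 + \frac{2855 - 7344}{-7 + 18}} = \frac{1}{-561280 + \frac{2855 - 7344}{11}} = \frac{1}{-561280 + \frac{1}{11} \left(-4489\right)} = \frac{1}{-561280 - \frac{4489}{11}} = \frac{1}{- \frac{6178569}{11}} = - \frac{11}{6178569}$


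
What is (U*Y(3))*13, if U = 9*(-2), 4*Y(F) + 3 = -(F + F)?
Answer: 1053/2 ≈ 526.50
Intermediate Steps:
Y(F) = -3/4 - F/2 (Y(F) = -3/4 + (-(F + F))/4 = -3/4 + (-2*F)/4 = -3/4 - F/2)
U = -18
(U*Y(3))*13 = -18*(-3/4 - 1/2*3)*13 = -18*(-3/4 - 3/2)*13 = -18*(-9/4)*13 = (81/2)*13 = 1053/2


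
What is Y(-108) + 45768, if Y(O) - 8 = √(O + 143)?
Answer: 45776 + √35 ≈ 45782.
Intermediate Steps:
Y(O) = 8 + √(143 + O) (Y(O) = 8 + √(O + 143) = 8 + √(143 + O))
Y(-108) + 45768 = (8 + √(143 - 108)) + 45768 = (8 + √35) + 45768 = 45776 + √35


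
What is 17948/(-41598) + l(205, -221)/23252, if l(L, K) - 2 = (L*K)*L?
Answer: -193379854325/483618348 ≈ -399.86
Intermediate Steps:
l(L, K) = 2 + K*L² (l(L, K) = 2 + (L*K)*L = 2 + (K*L)*L = 2 + K*L²)
17948/(-41598) + l(205, -221)/23252 = 17948/(-41598) + (2 - 221*205²)/23252 = 17948*(-1/41598) + (2 - 221*42025)*(1/23252) = -8974/20799 + (2 - 9287525)*(1/23252) = -8974/20799 - 9287523*1/23252 = -8974/20799 - 9287523/23252 = -193379854325/483618348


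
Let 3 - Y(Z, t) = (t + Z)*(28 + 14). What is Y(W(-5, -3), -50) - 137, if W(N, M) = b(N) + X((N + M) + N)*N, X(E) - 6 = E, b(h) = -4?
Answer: 664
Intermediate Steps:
X(E) = 6 + E
W(N, M) = -4 + N*(6 + M + 2*N) (W(N, M) = -4 + (6 + ((N + M) + N))*N = -4 + (6 + ((M + N) + N))*N = -4 + (6 + (M + 2*N))*N = -4 + (6 + M + 2*N)*N = -4 + N*(6 + M + 2*N))
Y(Z, t) = 3 - 42*Z - 42*t (Y(Z, t) = 3 - (t + Z)*(28 + 14) = 3 - (Z + t)*42 = 3 - (42*Z + 42*t) = 3 + (-42*Z - 42*t) = 3 - 42*Z - 42*t)
Y(W(-5, -3), -50) - 137 = (3 - 42*(-4 - 5*(6 - 3 + 2*(-5))) - 42*(-50)) - 137 = (3 - 42*(-4 - 5*(6 - 3 - 10)) + 2100) - 137 = (3 - 42*(-4 - 5*(-7)) + 2100) - 137 = (3 - 42*(-4 + 35) + 2100) - 137 = (3 - 42*31 + 2100) - 137 = (3 - 1302 + 2100) - 137 = 801 - 137 = 664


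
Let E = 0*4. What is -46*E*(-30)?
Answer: 0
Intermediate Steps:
E = 0
-46*E*(-30) = -46*0*(-30) = 0*(-30) = 0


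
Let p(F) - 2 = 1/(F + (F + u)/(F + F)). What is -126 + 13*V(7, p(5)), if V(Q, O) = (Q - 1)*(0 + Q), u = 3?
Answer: 420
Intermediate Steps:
p(F) = 2 + 1/(F + (3 + F)/(2*F)) (p(F) = 2 + 1/(F + (F + 3)/(F + F)) = 2 + 1/(F + (3 + F)/((2*F))) = 2 + 1/(F + (3 + F)*(1/(2*F))) = 2 + 1/(F + (3 + F)/(2*F)))
V(Q, O) = Q*(-1 + Q) (V(Q, O) = (-1 + Q)*Q = Q*(-1 + Q))
-126 + 13*V(7, p(5)) = -126 + 13*(7*(-1 + 7)) = -126 + 13*(7*6) = -126 + 13*42 = -126 + 546 = 420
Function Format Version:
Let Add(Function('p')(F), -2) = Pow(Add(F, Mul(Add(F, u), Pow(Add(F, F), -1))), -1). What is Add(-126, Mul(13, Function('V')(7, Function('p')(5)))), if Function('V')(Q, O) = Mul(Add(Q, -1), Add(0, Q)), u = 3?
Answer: 420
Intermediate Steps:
Function('p')(F) = Add(2, Pow(Add(F, Mul(Rational(1, 2), Pow(F, -1), Add(3, F))), -1)) (Function('p')(F) = Add(2, Pow(Add(F, Mul(Add(F, 3), Pow(Add(F, F), -1))), -1)) = Add(2, Pow(Add(F, Mul(Add(3, F), Pow(Mul(2, F), -1))), -1)) = Add(2, Pow(Add(F, Mul(Add(3, F), Mul(Rational(1, 2), Pow(F, -1)))), -1)) = Add(2, Pow(Add(F, Mul(Rational(1, 2), Pow(F, -1), Add(3, F))), -1)))
Function('V')(Q, O) = Mul(Q, Add(-1, Q)) (Function('V')(Q, O) = Mul(Add(-1, Q), Q) = Mul(Q, Add(-1, Q)))
Add(-126, Mul(13, Function('V')(7, Function('p')(5)))) = Add(-126, Mul(13, Mul(7, Add(-1, 7)))) = Add(-126, Mul(13, Mul(7, 6))) = Add(-126, Mul(13, 42)) = Add(-126, 546) = 420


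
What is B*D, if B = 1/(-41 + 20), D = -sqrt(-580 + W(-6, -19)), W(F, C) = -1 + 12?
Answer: I*sqrt(569)/21 ≈ 1.1359*I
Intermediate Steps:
W(F, C) = 11
D = -I*sqrt(569) (D = -sqrt(-580 + 11) = -sqrt(-569) = -I*sqrt(569) ≈ -23.854*I)
B = -1/21 (B = 1/(-21) = -1/21 ≈ -0.047619)
B*D = -(-1)*I*sqrt(569)/21 = I*sqrt(569)/21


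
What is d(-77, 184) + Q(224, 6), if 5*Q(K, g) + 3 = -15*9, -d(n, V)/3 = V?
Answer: -2898/5 ≈ -579.60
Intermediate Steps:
d(n, V) = -3*V
Q(K, g) = -138/5 (Q(K, g) = -⅗ + (-15*9)/5 = -⅗ + (⅕)*(-135) = -⅗ - 27 = -138/5)
d(-77, 184) + Q(224, 6) = -3*184 - 138/5 = -552 - 138/5 = -2898/5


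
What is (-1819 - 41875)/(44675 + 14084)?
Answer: -43694/58759 ≈ -0.74361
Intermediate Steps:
(-1819 - 41875)/(44675 + 14084) = -43694/58759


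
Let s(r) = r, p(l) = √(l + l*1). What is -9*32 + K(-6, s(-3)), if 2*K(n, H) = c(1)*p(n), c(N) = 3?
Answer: -288 + 3*I*√3 ≈ -288.0 + 5.1962*I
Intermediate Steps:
p(l) = √2*√l (p(l) = √(l + l) = √(2*l) = √2*√l)
K(n, H) = 3*√2*√n/2 (K(n, H) = (3*(√2*√n))/2 = (3*√2*√n)/2 = 3*√2*√n/2)
-9*32 + K(-6, s(-3)) = -9*32 + 3*√2*√(-6)/2 = -288 + 3*√2*(I*√6)/2 = -288 + 3*I*√3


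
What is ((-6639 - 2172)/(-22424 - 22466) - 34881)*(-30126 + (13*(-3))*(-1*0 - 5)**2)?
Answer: 48697923376179/44890 ≈ 1.0848e+9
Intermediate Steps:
((-6639 - 2172)/(-22424 - 22466) - 34881)*(-30126 + (13*(-3))*(-1*0 - 5)**2) = (-8811/(-44890) - 34881)*(-30126 - 39*(0 - 5)**2) = (-8811*(-1/44890) - 34881)*(-30126 - 39*(-5)**2) = (8811/44890 - 34881)*(-30126 - 39*25) = -1565799279*(-30126 - 975)/44890 = -1565799279/44890*(-31101) = 48697923376179/44890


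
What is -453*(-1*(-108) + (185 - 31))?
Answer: -118686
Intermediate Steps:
-453*(-1*(-108) + (185 - 31)) = -453*(108 + 154) = -453*262 = -118686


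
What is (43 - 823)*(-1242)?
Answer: 968760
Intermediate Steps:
(43 - 823)*(-1242) = -780*(-1242) = 968760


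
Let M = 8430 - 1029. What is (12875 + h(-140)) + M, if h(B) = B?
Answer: 20136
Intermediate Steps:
M = 7401
(12875 + h(-140)) + M = (12875 - 140) + 7401 = 12735 + 7401 = 20136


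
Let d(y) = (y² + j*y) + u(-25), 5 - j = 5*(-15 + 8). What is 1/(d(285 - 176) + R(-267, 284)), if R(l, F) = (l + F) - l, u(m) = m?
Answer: 1/16500 ≈ 6.0606e-5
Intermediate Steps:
R(l, F) = F (R(l, F) = (F + l) - l = F)
j = 40 (j = 5 - 5*(-15 + 8) = 5 - 5*(-7) = 5 - 1*(-35) = 5 + 35 = 40)
d(y) = -25 + y² + 40*y (d(y) = (y² + 40*y) - 25 = -25 + y² + 40*y)
1/(d(285 - 176) + R(-267, 284)) = 1/((-25 + (285 - 176)² + 40*(285 - 176)) + 284) = 1/((-25 + 109² + 40*109) + 284) = 1/((-25 + 11881 + 4360) + 284) = 1/(16216 + 284) = 1/16500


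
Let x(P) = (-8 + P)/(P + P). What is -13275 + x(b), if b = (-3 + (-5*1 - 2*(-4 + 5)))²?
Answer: -663727/50 ≈ -13275.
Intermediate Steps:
b = 100 (b = (-3 + (-5 - 2*1))² = (-3 + (-5 - 2))² = (-3 - 7)² = (-10)² = 100)
x(P) = (-8 + P)/(2*P) (x(P) = (-8 + P)/((2*P)) = (-8 + P)*(1/(2*P)) = (-8 + P)/(2*P))
-13275 + x(b) = -13275 + (½)*(-8 + 100)/100 = -13275 + (½)*(1/100)*92 = -13275 + 23/50 = -663727/50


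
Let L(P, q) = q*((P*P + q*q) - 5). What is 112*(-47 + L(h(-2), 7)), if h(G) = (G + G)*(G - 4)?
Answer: 480816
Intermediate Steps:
h(G) = 2*G*(-4 + G) (h(G) = (2*G)*(-4 + G) = 2*G*(-4 + G))
L(P, q) = q*(-5 + P² + q²) (L(P, q) = q*((P² + q²) - 5) = q*(-5 + P² + q²))
112*(-47 + L(h(-2), 7)) = 112*(-47 + 7*(-5 + (2*(-2)*(-4 - 2))² + 7²)) = 112*(-47 + 7*(-5 + (2*(-2)*(-6))² + 49)) = 112*(-47 + 7*(-5 + 24² + 49)) = 112*(-47 + 7*(-5 + 576 + 49)) = 112*(-47 + 7*620) = 112*(-47 + 4340) = 112*4293 = 480816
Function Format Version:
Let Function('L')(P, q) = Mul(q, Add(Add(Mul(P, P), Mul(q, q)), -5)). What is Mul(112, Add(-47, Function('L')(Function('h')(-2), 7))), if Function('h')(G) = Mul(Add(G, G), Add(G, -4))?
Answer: 480816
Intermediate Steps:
Function('h')(G) = Mul(2, G, Add(-4, G)) (Function('h')(G) = Mul(Mul(2, G), Add(-4, G)) = Mul(2, G, Add(-4, G)))
Function('L')(P, q) = Mul(q, Add(-5, Pow(P, 2), Pow(q, 2))) (Function('L')(P, q) = Mul(q, Add(Add(Pow(P, 2), Pow(q, 2)), -5)) = Mul(q, Add(-5, Pow(P, 2), Pow(q, 2))))
Mul(112, Add(-47, Function('L')(Function('h')(-2), 7))) = Mul(112, Add(-47, Mul(7, Add(-5, Pow(Mul(2, -2, Add(-4, -2)), 2), Pow(7, 2))))) = Mul(112, Add(-47, Mul(7, Add(-5, Pow(Mul(2, -2, -6), 2), 49)))) = Mul(112, Add(-47, Mul(7, Add(-5, Pow(24, 2), 49)))) = Mul(112, Add(-47, Mul(7, Add(-5, 576, 49)))) = Mul(112, Add(-47, Mul(7, 620))) = Mul(112, Add(-47, 4340)) = Mul(112, 4293) = 480816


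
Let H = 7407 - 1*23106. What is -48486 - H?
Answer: -32787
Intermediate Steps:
H = -15699 (H = 7407 - 23106 = -15699)
-48486 - H = -48486 - 1*(-15699) = -48486 + 15699 = -32787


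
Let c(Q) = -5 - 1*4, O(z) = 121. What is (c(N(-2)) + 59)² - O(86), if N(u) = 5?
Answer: 2379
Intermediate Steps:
c(Q) = -9 (c(Q) = -5 - 4 = -9)
(c(N(-2)) + 59)² - O(86) = (-9 + 59)² - 1*121 = 50² - 121 = 2500 - 121 = 2379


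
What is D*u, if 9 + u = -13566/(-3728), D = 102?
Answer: -509643/932 ≈ -546.83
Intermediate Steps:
u = -9993/1864 (u = -9 - 13566/(-3728) = -9 - 13566*(-1/3728) = -9 + 6783/1864 = -9993/1864 ≈ -5.3611)
D*u = 102*(-9993/1864) = -509643/932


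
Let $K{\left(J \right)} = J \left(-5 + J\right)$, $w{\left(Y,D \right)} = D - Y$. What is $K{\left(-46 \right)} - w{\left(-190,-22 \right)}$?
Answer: $2178$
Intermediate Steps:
$K{\left(-46 \right)} - w{\left(-190,-22 \right)} = - 46 \left(-5 - 46\right) - \left(-22 - -190\right) = \left(-46\right) \left(-51\right) - \left(-22 + 190\right) = 2346 - 168 = 2178$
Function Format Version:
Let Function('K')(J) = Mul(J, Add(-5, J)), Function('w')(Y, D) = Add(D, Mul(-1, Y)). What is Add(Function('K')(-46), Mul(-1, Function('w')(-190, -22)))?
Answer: 2178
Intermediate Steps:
Add(Function('K')(-46), Mul(-1, Function('w')(-190, -22))) = Add(Mul(-46, Add(-5, -46)), Mul(-1, Add(-22, Mul(-1, -190)))) = Add(Mul(-46, -51), Mul(-1, Add(-22, 190))) = Add(2346, Mul(-1, 168)) = Add(2346, -168) = 2178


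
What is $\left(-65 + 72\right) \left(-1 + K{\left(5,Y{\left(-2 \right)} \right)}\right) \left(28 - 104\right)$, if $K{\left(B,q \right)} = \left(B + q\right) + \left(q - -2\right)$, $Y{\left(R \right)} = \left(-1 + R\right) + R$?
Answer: $2128$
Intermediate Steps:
$Y{\left(R \right)} = -1 + 2 R$
$K{\left(B,q \right)} = 2 + B + 2 q$ ($K{\left(B,q \right)} = \left(B + q\right) + \left(q + 2\right) = \left(B + q\right) + \left(2 + q\right) = 2 + B + 2 q$)
$\left(-65 + 72\right) \left(-1 + K{\left(5,Y{\left(-2 \right)} \right)}\right) \left(28 - 104\right) = \left(-65 + 72\right) \left(-1 + \left(2 + 5 + 2 \left(-1 + 2 \left(-2\right)\right)\right)\right) \left(28 - 104\right) = 7 \left(-1 + \left(2 + 5 + 2 \left(-1 - 4\right)\right)\right) \left(-76\right) = 7 \left(-1 + \left(2 + 5 + 2 \left(-5\right)\right)\right) \left(-76\right) = 7 \left(-1 + \left(2 + 5 - 10\right)\right) \left(-76\right) = 7 \left(-1 - 3\right) \left(-76\right) = 7 \left(-4\right) \left(-76\right) = \left(-28\right) \left(-76\right) = 2128$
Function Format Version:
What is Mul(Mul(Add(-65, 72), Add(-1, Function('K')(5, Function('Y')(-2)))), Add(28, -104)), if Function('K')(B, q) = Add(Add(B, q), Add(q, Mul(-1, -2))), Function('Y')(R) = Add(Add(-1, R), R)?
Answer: 2128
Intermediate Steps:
Function('Y')(R) = Add(-1, Mul(2, R))
Function('K')(B, q) = Add(2, B, Mul(2, q)) (Function('K')(B, q) = Add(Add(B, q), Add(q, 2)) = Add(Add(B, q), Add(2, q)) = Add(2, B, Mul(2, q)))
Mul(Mul(Add(-65, 72), Add(-1, Function('K')(5, Function('Y')(-2)))), Add(28, -104)) = Mul(Mul(Add(-65, 72), Add(-1, Add(2, 5, Mul(2, Add(-1, Mul(2, -2)))))), Add(28, -104)) = Mul(Mul(7, Add(-1, Add(2, 5, Mul(2, Add(-1, -4))))), -76) = Mul(Mul(7, Add(-1, Add(2, 5, Mul(2, -5)))), -76) = Mul(Mul(7, Add(-1, Add(2, 5, -10))), -76) = Mul(Mul(7, Add(-1, -3)), -76) = Mul(Mul(7, -4), -76) = Mul(-28, -76) = 2128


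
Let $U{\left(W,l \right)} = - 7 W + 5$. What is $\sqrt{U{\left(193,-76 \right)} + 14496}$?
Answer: $5 \sqrt{526} \approx 114.67$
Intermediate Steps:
$U{\left(W,l \right)} = 5 - 7 W$
$\sqrt{U{\left(193,-76 \right)} + 14496} = \sqrt{\left(5 - 1351\right) + 14496} = \sqrt{-1346 + 14496} = \sqrt{13150} = 5 \sqrt{526}$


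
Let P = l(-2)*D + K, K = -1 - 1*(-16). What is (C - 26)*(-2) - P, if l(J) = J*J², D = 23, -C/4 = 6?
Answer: 269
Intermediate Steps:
C = -24 (C = -4*6 = -24)
l(J) = J³
K = 15 (K = -1 + 16 = 15)
P = -169 (P = (-2)³*23 + 15 = -8*23 + 15 = -184 + 15 = -169)
(C - 26)*(-2) - P = (-24 - 26)*(-2) - 1*(-169) = -50*(-2) + 169 = 100 + 169 = 269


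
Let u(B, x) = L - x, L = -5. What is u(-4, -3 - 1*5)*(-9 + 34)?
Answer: 75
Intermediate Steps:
u(B, x) = -5 - x
u(-4, -3 - 1*5)*(-9 + 34) = (-5 - (-3 - 1*5))*(-9 + 34) = (-5 - (-3 - 5))*25 = (-5 - 1*(-8))*25 = (-5 + 8)*25 = 3*25 = 75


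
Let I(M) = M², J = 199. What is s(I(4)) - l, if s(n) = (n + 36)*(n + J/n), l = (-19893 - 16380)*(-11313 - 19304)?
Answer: -4442275849/4 ≈ -1.1106e+9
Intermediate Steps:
l = 1110570441 (l = -36273*(-30617) = 1110570441)
s(n) = (36 + n)*(n + 199/n) (s(n) = (n + 36)*(n + 199/n) = (36 + n)*(n + 199/n))
s(I(4)) - l = (199 + (4²)² + 36*4² + 7164/(4²)) - 1*1110570441 = (199 + 16² + 36*16 + 7164/16) - 1110570441 = (199 + 256 + 576 + 7164*(1/16)) - 1110570441 = (199 + 256 + 576 + 1791/4) - 1110570441 = 5915/4 - 1110570441 = -4442275849/4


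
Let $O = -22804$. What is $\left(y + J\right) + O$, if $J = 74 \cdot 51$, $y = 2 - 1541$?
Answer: $-20569$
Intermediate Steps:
$y = -1539$ ($y = 2 - 1541 = -1539$)
$J = 3774$
$\left(y + J\right) + O = \left(-1539 + 3774\right) - 22804 = 2235 - 22804 = -20569$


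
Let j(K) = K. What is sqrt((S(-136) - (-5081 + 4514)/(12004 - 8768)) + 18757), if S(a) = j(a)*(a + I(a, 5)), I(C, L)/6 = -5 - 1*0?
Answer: sqrt(108207111395)/1618 ≈ 203.31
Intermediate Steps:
I(C, L) = -30 (I(C, L) = 6*(-5 - 1*0) = 6*(-5 + 0) = 6*(-5) = -30)
S(a) = a*(-30 + a) (S(a) = a*(a - 30) = a*(-30 + a))
sqrt((S(-136) - (-5081 + 4514)/(12004 - 8768)) + 18757) = sqrt((-136*(-30 - 136) - (-5081 + 4514)/(12004 - 8768)) + 18757) = sqrt((-136*(-166) - (-567)/3236) + 18757) = sqrt((22576 - (-567)/3236) + 18757) = sqrt((22576 - 1*(-567/3236)) + 18757) = sqrt((22576 + 567/3236) + 18757) = sqrt(73056503/3236 + 18757) = sqrt(133754155/3236) = sqrt(108207111395)/1618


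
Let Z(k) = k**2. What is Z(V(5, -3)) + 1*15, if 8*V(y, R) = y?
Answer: 985/64 ≈ 15.391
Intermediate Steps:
V(y, R) = y/8
Z(V(5, -3)) + 1*15 = ((1/8)*5)**2 + 1*15 = (5/8)**2 + 15 = 25/64 + 15 = 985/64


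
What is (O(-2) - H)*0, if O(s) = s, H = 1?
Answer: 0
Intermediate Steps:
(O(-2) - H)*0 = (-2 - 1*1)*0 = (-2 - 1)*0 = -3*0 = 0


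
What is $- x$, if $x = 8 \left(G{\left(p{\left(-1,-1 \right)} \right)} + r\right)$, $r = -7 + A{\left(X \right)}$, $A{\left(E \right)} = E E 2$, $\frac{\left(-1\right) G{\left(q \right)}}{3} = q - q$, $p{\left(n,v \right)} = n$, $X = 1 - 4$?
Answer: $-88$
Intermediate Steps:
$X = -3$
$G{\left(q \right)} = 0$ ($G{\left(q \right)} = - 3 \left(q - q\right) = \left(-3\right) 0 = 0$)
$A{\left(E \right)} = 2 E^{2}$ ($A{\left(E \right)} = E^{2} \cdot 2 = 2 E^{2}$)
$r = 11$ ($r = -7 + 2 \left(-3\right)^{2} = -7 + 2 \cdot 9 = -7 + 18 = 11$)
$x = 88$ ($x = 8 \left(0 + 11\right) = 8 \cdot 11 = 88$)
$- x = \left(-1\right) 88 = -88$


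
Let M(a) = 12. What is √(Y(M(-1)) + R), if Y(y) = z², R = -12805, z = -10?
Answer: 11*I*√105 ≈ 112.72*I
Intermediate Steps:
Y(y) = 100 (Y(y) = (-10)² = 100)
√(Y(M(-1)) + R) = √(100 - 12805) = √(-12705) = 11*I*√105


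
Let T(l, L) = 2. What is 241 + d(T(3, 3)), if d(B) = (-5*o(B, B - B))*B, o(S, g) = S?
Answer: 221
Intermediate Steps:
d(B) = -5*B² (d(B) = (-5*B)*B = -5*B²)
241 + d(T(3, 3)) = 241 - 5*2² = 241 - 5*4 = 241 - 20 = 221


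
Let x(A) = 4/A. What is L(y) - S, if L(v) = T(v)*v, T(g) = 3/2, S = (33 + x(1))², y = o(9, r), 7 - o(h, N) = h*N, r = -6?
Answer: -2555/2 ≈ -1277.5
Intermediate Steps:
o(h, N) = 7 - N*h (o(h, N) = 7 - h*N = 7 - N*h)
y = 61 (y = 7 - 1*(-6)*9 = 7 + 54 = 61)
S = 1369 (S = (33 + 4/1)² = (33 + 4*1)² = (33 + 4)² = 37² = 1369)
T(g) = 3/2 (T(g) = 3*(½) = 3/2)
L(v) = 3*v/2
L(y) - S = (3/2)*61 - 1*1369 = 183/2 - 1369 = -2555/2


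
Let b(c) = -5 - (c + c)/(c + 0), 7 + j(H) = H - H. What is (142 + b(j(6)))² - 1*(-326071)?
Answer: 344296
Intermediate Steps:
j(H) = -7 (j(H) = -7 + (H - H) = -7 + 0 = -7)
b(c) = -7 (b(c) = -5 - 2*c/c = -5 - 1*2 = -5 - 2 = -7)
(142 + b(j(6)))² - 1*(-326071) = (142 - 7)² - 1*(-326071) = 135² + 326071 = 18225 + 326071 = 344296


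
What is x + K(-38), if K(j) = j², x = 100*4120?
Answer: 413444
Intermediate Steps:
x = 412000
x + K(-38) = 412000 + (-38)² = 412000 + 1444 = 413444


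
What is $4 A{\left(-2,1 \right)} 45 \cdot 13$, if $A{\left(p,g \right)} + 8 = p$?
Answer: $-23400$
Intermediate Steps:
$A{\left(p,g \right)} = -8 + p$
$4 A{\left(-2,1 \right)} 45 \cdot 13 = 4 \left(-8 - 2\right) 45 \cdot 13 = 4 \left(-10\right) 585 = \left(-40\right) 585 = -23400$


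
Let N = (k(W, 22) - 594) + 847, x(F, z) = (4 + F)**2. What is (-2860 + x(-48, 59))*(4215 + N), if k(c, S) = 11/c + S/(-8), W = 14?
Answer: -4126617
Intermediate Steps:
k(c, S) = 11/c - S/8 (k(c, S) = 11/c + S*(-1/8) = 11/c - S/8)
N = 7029/28 (N = ((11/14 - 1/8*22) - 594) + 847 = ((11*(1/14) - 11/4) - 594) + 847 = ((11/14 - 11/4) - 594) + 847 = (-55/28 - 594) + 847 = -16687/28 + 847 = 7029/28 ≈ 251.04)
(-2860 + x(-48, 59))*(4215 + N) = (-2860 + (4 - 48)**2)*(4215 + 7029/28) = (-2860 + (-44)**2)*(125049/28) = (-2860 + 1936)*(125049/28) = -924*125049/28 = -4126617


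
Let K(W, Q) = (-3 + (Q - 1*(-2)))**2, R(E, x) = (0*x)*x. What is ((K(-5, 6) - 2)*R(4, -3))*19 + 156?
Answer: 156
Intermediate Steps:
R(E, x) = 0 (R(E, x) = 0*x = 0)
K(W, Q) = (-1 + Q)**2 (K(W, Q) = (-3 + (Q + 2))**2 = (-3 + (2 + Q))**2 = (-1 + Q)**2)
((K(-5, 6) - 2)*R(4, -3))*19 + 156 = (((-1 + 6)**2 - 2)*0)*19 + 156 = ((5**2 - 2)*0)*19 + 156 = ((25 - 2)*0)*19 + 156 = (23*0)*19 + 156 = 0*19 + 156 = 0 + 156 = 156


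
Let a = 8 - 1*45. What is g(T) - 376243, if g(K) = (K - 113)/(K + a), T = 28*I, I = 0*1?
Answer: -13920878/37 ≈ -3.7624e+5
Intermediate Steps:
I = 0
a = -37 (a = 8 - 45 = -37)
T = 0 (T = 28*0 = 0)
g(K) = (-113 + K)/(-37 + K) (g(K) = (K - 113)/(K - 37) = (-113 + K)/(-37 + K))
g(T) - 376243 = (-113 + 0)/(-37 + 0) - 376243 = -113/(-37) - 376243 = -1/37*(-113) - 376243 = 113/37 - 376243 = -13920878/37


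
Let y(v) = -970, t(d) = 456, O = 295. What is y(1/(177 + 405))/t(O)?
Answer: -485/228 ≈ -2.1272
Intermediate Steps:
y(1/(177 + 405))/t(O) = -970/456 = -970*1/456 = -485/228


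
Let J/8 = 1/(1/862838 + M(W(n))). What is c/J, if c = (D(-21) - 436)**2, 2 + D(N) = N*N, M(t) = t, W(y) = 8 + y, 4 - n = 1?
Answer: 85420971/6902704 ≈ 12.375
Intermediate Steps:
n = 3 (n = 4 - 1*1 = 4 - 1 = 3)
D(N) = -2 + N**2 (D(N) = -2 + N*N = -2 + N**2)
c = 9 (c = ((-2 + (-21)**2) - 436)**2 = ((-2 + 441) - 436)**2 = (439 - 436)**2 = 3**2 = 9)
J = 6902704/9491219 (J = 8/(1/862838 + (8 + 3)) = 8/(1/862838 + 11) = 8/(9491219/862838) = 8*(862838/9491219) = 6902704/9491219 ≈ 0.72727)
c/J = 9/(6902704/9491219) = 9*(9491219/6902704) = 85420971/6902704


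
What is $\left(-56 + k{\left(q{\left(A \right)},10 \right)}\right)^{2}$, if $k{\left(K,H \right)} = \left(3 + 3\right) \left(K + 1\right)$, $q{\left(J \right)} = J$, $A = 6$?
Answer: $196$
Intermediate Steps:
$k{\left(K,H \right)} = 6 + 6 K$ ($k{\left(K,H \right)} = 6 \left(1 + K\right) = 6 + 6 K$)
$\left(-56 + k{\left(q{\left(A \right)},10 \right)}\right)^{2} = \left(-56 + \left(6 + 6 \cdot 6\right)\right)^{2} = \left(-56 + \left(6 + 36\right)\right)^{2} = \left(-56 + 42\right)^{2} = \left(-14\right)^{2} = 196$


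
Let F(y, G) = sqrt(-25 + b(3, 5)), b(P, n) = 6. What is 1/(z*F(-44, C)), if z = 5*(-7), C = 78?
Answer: I*sqrt(19)/665 ≈ 0.0065547*I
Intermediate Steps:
F(y, G) = I*sqrt(19) (F(y, G) = sqrt(-25 + 6) = sqrt(-19) = I*sqrt(19))
z = -35
1/(z*F(-44, C)) = 1/(-35*I*sqrt(19)) = I*sqrt(19)/665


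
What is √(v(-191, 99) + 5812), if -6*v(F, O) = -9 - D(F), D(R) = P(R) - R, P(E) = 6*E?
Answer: √50889/3 ≈ 75.195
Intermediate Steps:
D(R) = 5*R (D(R) = 6*R - R = 5*R)
v(F, O) = 3/2 + 5*F/6 (v(F, O) = -(-9 - 5*F)/6 = 3/2 + 5*F/6)
√(v(-191, 99) + 5812) = √((3/2 + (⅚)*(-191)) + 5812) = √((3/2 - 955/6) + 5812) = √(-473/3 + 5812) = √(16963/3) = √50889/3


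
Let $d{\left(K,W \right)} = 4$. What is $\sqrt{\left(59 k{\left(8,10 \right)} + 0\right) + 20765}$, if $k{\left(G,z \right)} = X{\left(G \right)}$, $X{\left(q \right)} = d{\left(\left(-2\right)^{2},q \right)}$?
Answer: $\sqrt{21001} \approx 144.92$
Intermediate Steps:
$X{\left(q \right)} = 4$
$k{\left(G,z \right)} = 4$
$\sqrt{\left(59 k{\left(8,10 \right)} + 0\right) + 20765} = \sqrt{\left(59 \cdot 4 + 0\right) + 20765} = \sqrt{\left(236 + 0\right) + 20765} = \sqrt{236 + 20765} = \sqrt{21001}$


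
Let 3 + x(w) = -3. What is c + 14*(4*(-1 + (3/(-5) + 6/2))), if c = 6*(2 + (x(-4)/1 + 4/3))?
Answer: 312/5 ≈ 62.400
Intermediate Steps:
x(w) = -6 (x(w) = -3 - 3 = -6)
c = -16 (c = 6*(2 + (-6/1 + 4/3)) = 6*(2 + (-6*1 + 4*(⅓))) = 6*(2 + (-6 + 4/3)) = 6*(2 - 14/3) = 6*(-8/3) = -16)
c + 14*(4*(-1 + (3/(-5) + 6/2))) = -16 + 14*(4*(-1 + (3/(-5) + 6/2))) = -16 + 14*(4*(-1 + (3*(-⅕) + 6*(½)))) = -16 + 14*(4*(-1 + (-⅗ + 3))) = -16 + 14*(4*(-1 + 12/5)) = -16 + 14*(4*(7/5)) = -16 + 14*(28/5) = -16 + 392/5 = 312/5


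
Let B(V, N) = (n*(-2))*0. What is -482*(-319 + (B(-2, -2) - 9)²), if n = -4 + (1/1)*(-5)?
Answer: 114716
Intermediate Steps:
n = -9 (n = -4 + (1*1)*(-5) = -4 + 1*(-5) = -4 - 5 = -9)
B(V, N) = 0 (B(V, N) = -9*(-2)*0 = 18*0 = 0)
-482*(-319 + (B(-2, -2) - 9)²) = -482*(-319 + (0 - 9)²) = -482*(-319 + (-9)²) = -482*(-319 + 81) = -482*(-238) = 114716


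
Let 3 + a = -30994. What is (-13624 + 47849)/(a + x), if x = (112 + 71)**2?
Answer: 34225/2492 ≈ 13.734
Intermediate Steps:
a = -30997 (a = -3 - 30994 = -30997)
x = 33489 (x = 183**2 = 33489)
(-13624 + 47849)/(a + x) = (-13624 + 47849)/(-30997 + 33489) = 34225/2492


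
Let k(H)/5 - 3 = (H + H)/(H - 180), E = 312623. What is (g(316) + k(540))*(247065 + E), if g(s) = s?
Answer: 193652048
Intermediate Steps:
k(H) = 15 + 10*H/(-180 + H) (k(H) = 15 + 5*((H + H)/(H - 180)) = 15 + 5*((2*H)/(-180 + H)) = 15 + 5*(2*H/(-180 + H)) = 15 + 10*H/(-180 + H))
(g(316) + k(540))*(247065 + E) = (316 + 25*(-108 + 540)/(-180 + 540))*(247065 + 312623) = (316 + 25*432/360)*559688 = (316 + 25*(1/360)*432)*559688 = (316 + 30)*559688 = 346*559688 = 193652048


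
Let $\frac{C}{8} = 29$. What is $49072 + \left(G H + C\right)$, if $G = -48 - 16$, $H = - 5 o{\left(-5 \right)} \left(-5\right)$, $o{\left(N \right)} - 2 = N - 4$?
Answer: $60504$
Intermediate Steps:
$C = 232$ ($C = 8 \cdot 29 = 232$)
$o{\left(N \right)} = -2 + N$ ($o{\left(N \right)} = 2 + \left(N - 4\right) = 2 + \left(-4 + N\right) = -2 + N$)
$H = -175$ ($H = - 5 \left(-2 - 5\right) \left(-5\right) = \left(-5\right) \left(-7\right) \left(-5\right) = 35 \left(-5\right) = -175$)
$G = -64$ ($G = -48 - 16 = -64$)
$49072 + \left(G H + C\right) = 49072 + \left(\left(-64\right) \left(-175\right) + 232\right) = 49072 + \left(11200 + 232\right) = 49072 + 11432 = 60504$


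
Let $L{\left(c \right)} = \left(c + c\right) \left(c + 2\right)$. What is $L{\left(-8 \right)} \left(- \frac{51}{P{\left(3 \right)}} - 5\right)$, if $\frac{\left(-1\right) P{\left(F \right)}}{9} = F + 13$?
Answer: $-446$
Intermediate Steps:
$P{\left(F \right)} = -117 - 9 F$ ($P{\left(F \right)} = - 9 \left(F + 13\right) = - 9 \left(13 + F\right) = -117 - 9 F$)
$L{\left(c \right)} = 2 c \left(2 + c\right)$
$L{\left(-8 \right)} \left(- \frac{51}{P{\left(3 \right)}} - 5\right) = 2 \left(-8\right) \left(2 - 8\right) \left(- \frac{51}{-117 - 27} - 5\right) = 2 \left(-8\right) \left(-6\right) \left(- \frac{51}{-117 - 27} - 5\right) = 96 \left(- \frac{51}{-144} - 5\right) = 96 \left(\left(-51\right) \left(- \frac{1}{144}\right) - 5\right) = 96 \left(\frac{17}{48} - 5\right) = 96 \left(- \frac{223}{48}\right) = -446$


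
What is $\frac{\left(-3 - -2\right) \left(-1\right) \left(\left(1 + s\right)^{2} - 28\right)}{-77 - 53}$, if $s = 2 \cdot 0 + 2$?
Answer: $\frac{19}{130} \approx 0.14615$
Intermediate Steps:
$s = 2$ ($s = 0 + 2 = 2$)
$\frac{\left(-3 - -2\right) \left(-1\right) \left(\left(1 + s\right)^{2} - 28\right)}{-77 - 53} = \frac{\left(-3 - -2\right) \left(-1\right) \left(\left(1 + 2\right)^{2} - 28\right)}{-77 - 53} = \frac{\left(-3 + 2\right) \left(-1\right) \left(3^{2} - 28\right)}{-130} = \left(-1\right) \left(-1\right) \left(9 - 28\right) \left(- \frac{1}{130}\right) = 1 \left(-19\right) \left(- \frac{1}{130}\right) = \left(-19\right) \left(- \frac{1}{130}\right) = \frac{19}{130}$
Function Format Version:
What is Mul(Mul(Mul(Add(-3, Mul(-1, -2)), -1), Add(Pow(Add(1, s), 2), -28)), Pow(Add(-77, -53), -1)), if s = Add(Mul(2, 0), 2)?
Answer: Rational(19, 130) ≈ 0.14615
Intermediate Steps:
s = 2 (s = Add(0, 2) = 2)
Mul(Mul(Mul(Add(-3, Mul(-1, -2)), -1), Add(Pow(Add(1, s), 2), -28)), Pow(Add(-77, -53), -1)) = Mul(Mul(Mul(Add(-3, Mul(-1, -2)), -1), Add(Pow(Add(1, 2), 2), -28)), Pow(Add(-77, -53), -1)) = Mul(Mul(Mul(Add(-3, 2), -1), Add(Pow(3, 2), -28)), Pow(-130, -1)) = Mul(Mul(Mul(-1, -1), Add(9, -28)), Rational(-1, 130)) = Mul(Mul(1, -19), Rational(-1, 130)) = Mul(-19, Rational(-1, 130)) = Rational(19, 130)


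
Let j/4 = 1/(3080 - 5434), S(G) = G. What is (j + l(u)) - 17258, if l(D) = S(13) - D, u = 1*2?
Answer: -20299721/1177 ≈ -17247.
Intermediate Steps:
u = 2
l(D) = 13 - D
j = -2/1177 (j = 4/(3080 - 5434) = 4/(-2354) = 4*(-1/2354) = -2/1177 ≈ -0.0016992)
(j + l(u)) - 17258 = (-2/1177 + (13 - 1*2)) - 17258 = (-2/1177 + (13 - 2)) - 17258 = (-2/1177 + 11) - 17258 = 12945/1177 - 17258 = -20299721/1177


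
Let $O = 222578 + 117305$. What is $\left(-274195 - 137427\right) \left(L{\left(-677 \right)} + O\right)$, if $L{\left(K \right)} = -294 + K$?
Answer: $-139503635264$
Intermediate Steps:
$O = 339883$
$\left(-274195 - 137427\right) \left(L{\left(-677 \right)} + O\right) = \left(-274195 - 137427\right) \left(\left(-294 - 677\right) + 339883\right) = - 411622 \left(-971 + 339883\right) = \left(-411622\right) 338912 = -139503635264$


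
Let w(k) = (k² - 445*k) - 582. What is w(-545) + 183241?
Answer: 722209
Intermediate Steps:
w(k) = -582 + k² - 445*k
w(-545) + 183241 = (-582 + (-545)² - 445*(-545)) + 183241 = (-582 + 297025 + 242525) + 183241 = 538968 + 183241 = 722209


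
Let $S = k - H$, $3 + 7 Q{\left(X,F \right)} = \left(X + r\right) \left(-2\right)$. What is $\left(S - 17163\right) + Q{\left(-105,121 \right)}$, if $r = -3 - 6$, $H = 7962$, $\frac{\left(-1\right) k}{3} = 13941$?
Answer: $- \frac{468411}{7} \approx -66916.0$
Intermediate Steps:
$k = -41823$ ($k = \left(-3\right) 13941 = -41823$)
$r = -9$ ($r = -3 - 6 = -9$)
$Q{\left(X,F \right)} = \frac{15}{7} - \frac{2 X}{7}$ ($Q{\left(X,F \right)} = - \frac{3}{7} + \frac{\left(X - 9\right) \left(-2\right)}{7} = - \frac{3}{7} + \frac{\left(-9 + X\right) \left(-2\right)}{7} = - \frac{3}{7} + \frac{18 - 2 X}{7} = - \frac{3}{7} - \left(- \frac{18}{7} + \frac{2 X}{7}\right) = \frac{15}{7} - \frac{2 X}{7}$)
$S = -49785$ ($S = -41823 - 7962 = -49785$)
$\left(S - 17163\right) + Q{\left(-105,121 \right)} = \left(-49785 - 17163\right) + \left(\frac{15}{7} - -30\right) = -66948 + \left(\frac{15}{7} + 30\right) = -66948 + \frac{225}{7} = - \frac{468411}{7}$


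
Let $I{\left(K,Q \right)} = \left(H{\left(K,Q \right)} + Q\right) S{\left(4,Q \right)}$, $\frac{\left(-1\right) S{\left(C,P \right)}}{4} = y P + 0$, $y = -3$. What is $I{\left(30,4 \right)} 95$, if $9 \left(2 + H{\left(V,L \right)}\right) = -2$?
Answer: $\frac{24320}{3} \approx 8106.7$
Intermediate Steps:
$H{\left(V,L \right)} = - \frac{20}{9}$ ($H{\left(V,L \right)} = -2 + \frac{1}{9} \left(-2\right) = -2 - \frac{2}{9} = - \frac{20}{9}$)
$S{\left(C,P \right)} = 12 P$ ($S{\left(C,P \right)} = - 4 \left(- 3 P + 0\right) = - 4 \left(- 3 P\right) = 12 P$)
$I{\left(K,Q \right)} = 12 Q \left(- \frac{20}{9} + Q\right)$ ($I{\left(K,Q \right)} = \left(- \frac{20}{9} + Q\right) 12 Q = 12 Q \left(- \frac{20}{9} + Q\right)$)
$I{\left(30,4 \right)} 95 = \frac{4}{3} \cdot 4 \left(-20 + 9 \cdot 4\right) 95 = \frac{4}{3} \cdot 4 \left(-20 + 36\right) 95 = \frac{4}{3} \cdot 4 \cdot 16 \cdot 95 = \frac{256}{3} \cdot 95 = \frac{24320}{3}$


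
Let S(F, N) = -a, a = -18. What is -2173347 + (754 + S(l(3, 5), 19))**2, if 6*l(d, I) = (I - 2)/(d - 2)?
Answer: -1577363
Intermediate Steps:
l(d, I) = (-2 + I)/(6*(-2 + d)) (l(d, I) = ((I - 2)/(d - 2))/6 = ((-2 + I)/(-2 + d))/6 = (-2 + I)/(6*(-2 + d)))
S(F, N) = 18 (S(F, N) = -1*(-18) = 18)
-2173347 + (754 + S(l(3, 5), 19))**2 = -2173347 + (754 + 18)**2 = -2173347 + 772**2 = -2173347 + 595984 = -1577363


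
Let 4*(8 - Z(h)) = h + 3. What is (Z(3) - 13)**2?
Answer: 169/4 ≈ 42.250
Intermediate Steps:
Z(h) = 29/4 - h/4 (Z(h) = 8 - (h + 3)/4 = 8 - (3 + h)/4 = 8 + (-3/4 - h/4) = 29/4 - h/4)
(Z(3) - 13)**2 = ((29/4 - 1/4*3) - 13)**2 = ((29/4 - 3/4) - 13)**2 = (13/2 - 13)**2 = (-13/2)**2 = 169/4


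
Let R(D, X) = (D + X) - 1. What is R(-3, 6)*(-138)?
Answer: -276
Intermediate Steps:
R(D, X) = -1 + D + X
R(-3, 6)*(-138) = (-1 - 3 + 6)*(-138) = 2*(-138) = -276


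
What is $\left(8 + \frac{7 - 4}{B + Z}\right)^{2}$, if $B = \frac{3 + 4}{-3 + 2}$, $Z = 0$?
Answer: $\frac{2809}{49} \approx 57.327$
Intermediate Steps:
$B = -7$ ($B = \frac{7}{-1} = 7 \left(-1\right) = -7$)
$\left(8 + \frac{7 - 4}{B + Z}\right)^{2} = \left(8 + \frac{7 - 4}{-7 + 0}\right)^{2} = \left(8 + \frac{1}{-7} \cdot 3\right)^{2} = \left(8 - \frac{3}{7}\right)^{2} = \left(\frac{53}{7}\right)^{2} = \frac{2809}{49}$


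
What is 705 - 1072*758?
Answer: -811871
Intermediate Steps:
705 - 1072*758 = 705 - 812576 = -811871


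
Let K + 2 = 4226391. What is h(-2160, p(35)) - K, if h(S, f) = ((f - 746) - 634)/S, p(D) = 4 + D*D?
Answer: -9129000089/2160 ≈ -4.2264e+6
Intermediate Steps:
K = 4226389 (K = -2 + 4226391 = 4226389)
p(D) = 4 + D**2
h(S, f) = (-1380 + f)/S (h(S, f) = ((-746 + f) - 634)/S = (-1380 + f)/S)
h(-2160, p(35)) - K = (-1380 + (4 + 35**2))/(-2160) - 1*4226389 = -(-1380 + (4 + 1225))/2160 - 4226389 = -(-1380 + 1229)/2160 - 4226389 = -1/2160*(-151) - 4226389 = 151/2160 - 4226389 = -9129000089/2160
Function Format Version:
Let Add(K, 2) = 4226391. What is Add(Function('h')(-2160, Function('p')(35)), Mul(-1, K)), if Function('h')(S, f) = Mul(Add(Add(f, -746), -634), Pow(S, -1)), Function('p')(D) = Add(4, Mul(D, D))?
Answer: Rational(-9129000089, 2160) ≈ -4.2264e+6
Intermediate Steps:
K = 4226389 (K = Add(-2, 4226391) = 4226389)
Function('p')(D) = Add(4, Pow(D, 2))
Function('h')(S, f) = Mul(Pow(S, -1), Add(-1380, f)) (Function('h')(S, f) = Mul(Add(Add(-746, f), -634), Pow(S, -1)) = Mul(Add(-1380, f), Pow(S, -1)) = Mul(Pow(S, -1), Add(-1380, f)))
Add(Function('h')(-2160, Function('p')(35)), Mul(-1, K)) = Add(Mul(Pow(-2160, -1), Add(-1380, Add(4, Pow(35, 2)))), Mul(-1, 4226389)) = Add(Mul(Rational(-1, 2160), Add(-1380, Add(4, 1225))), -4226389) = Add(Mul(Rational(-1, 2160), Add(-1380, 1229)), -4226389) = Add(Mul(Rational(-1, 2160), -151), -4226389) = Add(Rational(151, 2160), -4226389) = Rational(-9129000089, 2160)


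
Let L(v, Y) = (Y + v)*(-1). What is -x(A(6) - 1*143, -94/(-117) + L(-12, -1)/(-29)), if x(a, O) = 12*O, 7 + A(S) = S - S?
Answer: -4820/1131 ≈ -4.2617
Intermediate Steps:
A(S) = -7 (A(S) = -7 + (S - S) = -7 + 0 = -7)
L(v, Y) = -Y - v
-x(A(6) - 1*143, -94/(-117) + L(-12, -1)/(-29)) = -12*(-94/(-117) + (-1*(-1) - 1*(-12))/(-29)) = -12*(-94*(-1/117) + (1 + 12)*(-1/29)) = -12*(94/117 + 13*(-1/29)) = -12*(94/117 - 13/29) = -12*1205/3393 = -1*4820/1131 = -4820/1131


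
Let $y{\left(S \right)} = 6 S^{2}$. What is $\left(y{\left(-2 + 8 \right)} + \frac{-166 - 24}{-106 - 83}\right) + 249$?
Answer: $\frac{88075}{189} \approx 466.01$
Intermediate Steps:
$\left(y{\left(-2 + 8 \right)} + \frac{-166 - 24}{-106 - 83}\right) + 249 = \left(6 \left(-2 + 8\right)^{2} + \frac{-166 - 24}{-106 - 83}\right) + 249 = \left(6 \cdot 6^{2} - \frac{190}{-189}\right) + 249 = \left(6 \cdot 36 - - \frac{190}{189}\right) + 249 = \left(216 + \frac{190}{189}\right) + 249 = \frac{41014}{189} + 249 = \frac{88075}{189}$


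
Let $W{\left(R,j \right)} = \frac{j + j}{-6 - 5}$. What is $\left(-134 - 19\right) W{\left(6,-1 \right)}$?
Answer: $- \frac{306}{11} \approx -27.818$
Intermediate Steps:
$W{\left(R,j \right)} = - \frac{2 j}{11}$ ($W{\left(R,j \right)} = \frac{2 j}{-11} = 2 j \left(- \frac{1}{11}\right) = - \frac{2 j}{11}$)
$\left(-134 - 19\right) W{\left(6,-1 \right)} = \left(-134 - 19\right) \left(\left(- \frac{2}{11}\right) \left(-1\right)\right) = \left(-153\right) \frac{2}{11} = - \frac{306}{11}$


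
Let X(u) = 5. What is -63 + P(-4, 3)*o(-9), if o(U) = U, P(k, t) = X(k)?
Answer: -108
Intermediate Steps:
P(k, t) = 5
-63 + P(-4, 3)*o(-9) = -63 + 5*(-9) = -63 - 45 = -108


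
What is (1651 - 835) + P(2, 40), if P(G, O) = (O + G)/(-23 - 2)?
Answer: 20358/25 ≈ 814.32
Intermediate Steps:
P(G, O) = -G/25 - O/25 (P(G, O) = (G + O)/(-25) = (G + O)*(-1/25) = -G/25 - O/25)
(1651 - 835) + P(2, 40) = (1651 - 835) + (-1/25*2 - 1/25*40) = 816 + (-2/25 - 8/5) = 816 - 42/25 = 20358/25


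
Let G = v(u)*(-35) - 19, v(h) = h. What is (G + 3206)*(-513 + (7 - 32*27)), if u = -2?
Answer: -4462090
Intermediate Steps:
G = 51 (G = -2*(-35) - 19 = 70 - 19 = 51)
(G + 3206)*(-513 + (7 - 32*27)) = (51 + 3206)*(-513 + (7 - 32*27)) = 3257*(-513 + (7 - 864)) = 3257*(-513 - 857) = 3257*(-1370) = -4462090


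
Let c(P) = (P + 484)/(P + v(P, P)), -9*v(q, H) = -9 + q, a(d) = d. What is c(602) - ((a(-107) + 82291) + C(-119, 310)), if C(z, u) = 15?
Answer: -396600401/4825 ≈ -82197.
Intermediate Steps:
v(q, H) = 1 - q/9 (v(q, H) = -(-9 + q)/9 = 1 - q/9)
c(P) = (484 + P)/(1 + 8*P/9) (c(P) = (P + 484)/(P + (1 - P/9)) = (484 + P)/(1 + 8*P/9))
c(602) - ((a(-107) + 82291) + C(-119, 310)) = 9*(484 + 602)/(9 + 8*602) - ((-107 + 82291) + 15) = 9*1086/(9 + 4816) - (82184 + 15) = 9*1086/4825 - 1*82199 = 9*(1/4825)*1086 - 82199 = 9774/4825 - 82199 = -396600401/4825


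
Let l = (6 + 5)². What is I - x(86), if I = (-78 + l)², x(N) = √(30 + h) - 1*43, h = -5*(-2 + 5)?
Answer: 1892 - √15 ≈ 1888.1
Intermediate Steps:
l = 121 (l = 11² = 121)
h = -15 (h = -5*3 = -15)
x(N) = -43 + √15 (x(N) = √(30 - 15) - 1*43 = √15 - 43 = -43 + √15)
I = 1849 (I = (-78 + 121)² = 43² = 1849)
I - x(86) = 1849 - (-43 + √15) = 1849 + (43 - √15) = 1892 - √15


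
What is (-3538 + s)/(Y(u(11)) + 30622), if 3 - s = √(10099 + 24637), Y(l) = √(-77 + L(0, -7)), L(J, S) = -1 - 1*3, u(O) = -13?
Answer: -(3535 + 4*√2171)*(30622 - 9*I)/937706965 ≈ -0.12153 + 3.5717e-5*I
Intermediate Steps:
L(J, S) = -4 (L(J, S) = -1 - 3 = -4)
Y(l) = 9*I (Y(l) = √(-77 - 4) = √(-81) = 9*I)
s = 3 - 4*√2171 (s = 3 - √(10099 + 24637) = 3 - √34736 = 3 - 4*√2171 ≈ -183.38)
(-3538 + s)/(Y(u(11)) + 30622) = (-3538 + (3 - 4*√2171))/(9*I + 30622) = (-3535 - 4*√2171)/(30622 + 9*I) = (-3535 - 4*√2171)*((30622 - 9*I)/937706965) = (-3535 - 4*√2171)*(30622 - 9*I)/937706965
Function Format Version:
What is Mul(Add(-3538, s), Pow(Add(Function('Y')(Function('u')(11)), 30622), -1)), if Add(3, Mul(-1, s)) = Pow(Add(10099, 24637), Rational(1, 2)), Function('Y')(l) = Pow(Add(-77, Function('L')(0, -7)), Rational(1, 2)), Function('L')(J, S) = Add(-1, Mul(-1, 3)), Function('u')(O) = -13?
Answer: Mul(Rational(-1, 937706965), Add(3535, Mul(4, Pow(2171, Rational(1, 2)))), Add(30622, Mul(-9, I))) ≈ Add(-0.12153, Mul(3.5717e-5, I))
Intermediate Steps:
Function('L')(J, S) = -4 (Function('L')(J, S) = Add(-1, -3) = -4)
Function('Y')(l) = Mul(9, I) (Function('Y')(l) = Pow(Add(-77, -4), Rational(1, 2)) = Pow(-81, Rational(1, 2)) = Mul(9, I))
s = Add(3, Mul(-4, Pow(2171, Rational(1, 2)))) (s = Add(3, Mul(-1, Pow(Add(10099, 24637), Rational(1, 2)))) = Add(3, Mul(-1, Pow(34736, Rational(1, 2)))) = Add(3, Mul(-1, Mul(4, Pow(2171, Rational(1, 2))))) = Add(3, Mul(-4, Pow(2171, Rational(1, 2)))) ≈ -183.38)
Mul(Add(-3538, s), Pow(Add(Function('Y')(Function('u')(11)), 30622), -1)) = Mul(Add(-3538, Add(3, Mul(-4, Pow(2171, Rational(1, 2))))), Pow(Add(Mul(9, I), 30622), -1)) = Mul(Add(-3535, Mul(-4, Pow(2171, Rational(1, 2)))), Pow(Add(30622, Mul(9, I)), -1)) = Mul(Add(-3535, Mul(-4, Pow(2171, Rational(1, 2)))), Mul(Rational(1, 937706965), Add(30622, Mul(-9, I)))) = Mul(Rational(1, 937706965), Add(-3535, Mul(-4, Pow(2171, Rational(1, 2)))), Add(30622, Mul(-9, I)))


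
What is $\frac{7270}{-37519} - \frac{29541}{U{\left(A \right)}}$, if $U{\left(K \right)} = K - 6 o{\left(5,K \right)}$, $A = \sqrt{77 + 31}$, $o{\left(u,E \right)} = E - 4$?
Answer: $\frac{738470256}{2213621} + \frac{49235 \sqrt{3}}{118} \approx 1056.3$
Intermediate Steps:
$o{\left(u,E \right)} = -4 + E$
$A = 6 \sqrt{3}$ ($A = \sqrt{108} = 6 \sqrt{3} \approx 10.392$)
$U{\left(K \right)} = 24 - 5 K$ ($U{\left(K \right)} = K - 6 \left(-4 + K\right) = K - \left(-24 + 6 K\right) = 24 - 5 K$)
$\frac{7270}{-37519} - \frac{29541}{U{\left(A \right)}} = \frac{7270}{-37519} - \frac{29541}{24 - 5 \cdot 6 \sqrt{3}} = 7270 \left(- \frac{1}{37519}\right) - \frac{29541}{24 - 30 \sqrt{3}} = - \frac{7270}{37519} - \frac{29541}{24 - 30 \sqrt{3}}$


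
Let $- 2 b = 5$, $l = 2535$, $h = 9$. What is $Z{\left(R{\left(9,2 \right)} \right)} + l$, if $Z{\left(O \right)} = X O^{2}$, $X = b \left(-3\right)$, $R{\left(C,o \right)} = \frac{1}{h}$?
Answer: $\frac{136895}{54} \approx 2535.1$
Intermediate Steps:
$b = - \frac{5}{2}$ ($b = \left(- \frac{1}{2}\right) 5 = - \frac{5}{2} \approx -2.5$)
$R{\left(C,o \right)} = \frac{1}{9}$
$X = \frac{15}{2}$ ($X = \left(- \frac{5}{2}\right) \left(-3\right) = \frac{15}{2} \approx 7.5$)
$Z{\left(O \right)} = \frac{15 O^{2}}{2}$
$Z{\left(R{\left(9,2 \right)} \right)} + l = \frac{15}{2 \cdot 81} + 2535 = \frac{15}{2} \cdot \frac{1}{81} + 2535 = \frac{5}{54} + 2535 = \frac{136895}{54}$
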